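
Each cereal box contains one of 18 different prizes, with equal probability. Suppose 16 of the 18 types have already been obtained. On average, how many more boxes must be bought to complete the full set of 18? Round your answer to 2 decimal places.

Starting from 16 distinct types, each trial gives a new one with probability (18−i)/18 when i types are held, so the wait for the next new type is 18/(18−i).
E = 18/2 + 18/1 = 27 ≈ 27.00.

27.00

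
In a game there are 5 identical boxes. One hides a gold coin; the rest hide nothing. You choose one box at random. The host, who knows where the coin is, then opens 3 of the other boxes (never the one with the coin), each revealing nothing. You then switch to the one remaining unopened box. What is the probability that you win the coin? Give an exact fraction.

4/5

Your original box holds the coin with probability 1/5, so the other 4 collectively hold it with probability 4/5.
The host can always find 3 empty boxes to open, so the reveals don't change that 4/5; it is now spread over the 1 remaining unopened box.
P(win by switching) = (4/5) · (1/1) = 4/5.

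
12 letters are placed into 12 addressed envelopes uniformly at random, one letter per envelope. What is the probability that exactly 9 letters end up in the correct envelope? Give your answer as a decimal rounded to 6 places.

Choose which 9 of the 12 are fixed: C(12,9) = 220 ways.
The remaining 3 must have no fixed point: D(3) = 2.
P = 220·2/479001600 = 1/1088640 ≈ 0.000001.

0.000001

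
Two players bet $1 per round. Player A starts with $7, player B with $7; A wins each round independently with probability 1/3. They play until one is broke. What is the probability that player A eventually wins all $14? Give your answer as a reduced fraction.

1/129

Let r = q/p = (2/3)/(1/3) = 2. The recurrence P(i) = p·P(i+1) + q·P(i−1) with P(0)=0, P(14)=1 gives P(i) = (1 − r^i)/(1 − r^14).
P(7) = (1 − (2)^7) / (1 − (2)^14) = 1/129.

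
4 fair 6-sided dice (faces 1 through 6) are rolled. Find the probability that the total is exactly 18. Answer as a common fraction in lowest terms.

5/81

There are 6^4 = 1296 equally likely outcomes.
The number of ordered 4-tuples from {1,…,6} summing to 18 is 80.
P(sum = 18) = 80/1296 = 5/81.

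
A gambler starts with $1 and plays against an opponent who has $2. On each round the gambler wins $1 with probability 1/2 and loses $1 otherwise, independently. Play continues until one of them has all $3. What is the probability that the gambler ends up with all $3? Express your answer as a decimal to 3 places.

With a fair step, P(i) = ½P(i−1) + ½P(i+1) with P(0)=0, P(3)=1 has the linear solution P(i) = i/3.
P(1) = 1/3 ≈ 0.333.

0.333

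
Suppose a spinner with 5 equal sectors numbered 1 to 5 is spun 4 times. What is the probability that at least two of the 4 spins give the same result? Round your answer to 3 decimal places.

P(all 4 different) = 5/5 · 4/5 · ··· · 2/5 ≈ 0.192.
P(at least two equal) = 1 − 0.192 = 0.808.

0.808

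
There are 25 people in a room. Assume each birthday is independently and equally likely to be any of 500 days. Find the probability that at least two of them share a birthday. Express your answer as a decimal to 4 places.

It's easier to compute the probability that all 25 are distinct.
P(all distinct) = 500/500 · 499/500 · ··· · 476/500 ≈ 0.5433.
So the probability of at least one match is 1 − 0.5433 = 0.4567.

0.4567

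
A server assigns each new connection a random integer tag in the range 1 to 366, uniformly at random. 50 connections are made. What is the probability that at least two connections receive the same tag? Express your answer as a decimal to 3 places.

It's easier to compute the probability that all 50 are distinct.
P(all distinct) = 366/366 · 365/366 · ··· · 317/366 ≈ 0.030.
So the probability of at least one match is 1 − 0.030 = 0.970.

0.970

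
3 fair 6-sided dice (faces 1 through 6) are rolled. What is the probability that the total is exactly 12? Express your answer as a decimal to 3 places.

There are 6^3 = 216 equally likely outcomes.
The number of ordered 3-tuples from {1,…,6} summing to 12 is 25.
P(sum = 12) = 25/216 ≈ 0.116.

0.116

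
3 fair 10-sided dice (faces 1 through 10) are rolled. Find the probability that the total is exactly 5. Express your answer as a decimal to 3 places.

0.006

There are 10^3 = 1000 equally likely outcomes.
The number of ordered 3-tuples from {1,…,10} summing to 5 is 6.
P(sum = 5) = 6/1000 = 3/500 ≈ 0.006.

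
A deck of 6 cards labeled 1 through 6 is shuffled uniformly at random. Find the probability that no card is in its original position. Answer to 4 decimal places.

This is the derangement probability: permutations of 6 with no fixed point.
D(6) = 6! · (1 − 1/1! + 1/2! − ··· + (−1)^6/6!) = 265.
P = 265/720 = 53/144 ≈ 0.3681.

0.3681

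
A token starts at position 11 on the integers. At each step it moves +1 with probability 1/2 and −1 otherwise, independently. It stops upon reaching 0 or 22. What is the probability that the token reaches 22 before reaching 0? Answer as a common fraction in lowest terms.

With a fair step, P(i) = ½P(i−1) + ½P(i+1) with P(0)=0, P(22)=1 has the linear solution P(i) = i/22.
P(11) = 11/22 = 1/2.

1/2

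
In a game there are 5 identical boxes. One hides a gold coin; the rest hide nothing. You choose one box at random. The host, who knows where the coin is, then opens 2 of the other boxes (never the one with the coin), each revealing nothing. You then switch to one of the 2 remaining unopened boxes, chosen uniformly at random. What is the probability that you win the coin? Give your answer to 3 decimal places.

Your original box holds the coin with probability 1/5, so the other 4 collectively hold it with probability 4/5.
The host can always find 2 empty boxes to open, so the reveals don't change that 4/5; it is now spread over the 2 remaining unopened boxes.
P(win by switching) = (4/5) · (1/2) = 2/5 ≈ 0.400.

0.400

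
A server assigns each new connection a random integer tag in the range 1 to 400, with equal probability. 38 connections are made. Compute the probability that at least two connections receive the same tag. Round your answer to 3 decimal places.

0.837

It's easier to compute the probability that all 38 are distinct.
P(all distinct) = 400/400 · 399/400 · ··· · 363/400 ≈ 0.163.
So the probability of at least one match is 1 − 0.163 = 0.837.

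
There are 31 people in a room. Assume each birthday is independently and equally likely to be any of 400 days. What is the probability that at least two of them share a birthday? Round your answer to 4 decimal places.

0.6968

It's easier to compute the probability that all 31 are distinct.
P(all distinct) = 400/400 · 399/400 · ··· · 370/400 ≈ 0.3032.
So the probability of at least one match is 1 − 0.3032 = 0.6968.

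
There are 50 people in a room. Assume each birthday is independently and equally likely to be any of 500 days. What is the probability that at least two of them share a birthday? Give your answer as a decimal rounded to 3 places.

It's easier to compute the probability that all 50 are distinct.
P(all distinct) = 500/500 · 499/500 · ··· · 451/500 ≈ 0.079.
So the probability of at least one match is 1 − 0.079 = 0.921.

0.921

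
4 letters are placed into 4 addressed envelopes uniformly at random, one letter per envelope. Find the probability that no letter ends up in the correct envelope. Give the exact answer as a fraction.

3/8

This is the derangement probability: permutations of 4 with no fixed point.
D(4) = 4! · (1 − 1/1! + 1/2! − ··· + (−1)^4/4!) = 9.
P = 9/24 = 3/8.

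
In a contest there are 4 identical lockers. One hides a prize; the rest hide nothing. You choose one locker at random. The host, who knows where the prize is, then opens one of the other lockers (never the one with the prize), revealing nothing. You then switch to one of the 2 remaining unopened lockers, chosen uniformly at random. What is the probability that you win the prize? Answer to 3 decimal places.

Your original locker holds the prize with probability 1/4, so the other 3 collectively hold it with probability 3/4.
The host can always find an empty locker to open, so this doesn't change that 3/4; it is now spread over the 2 remaining unopened lockers.
P(win by switching) = (3/4) · (1/2) = 3/8 ≈ 0.375.

0.375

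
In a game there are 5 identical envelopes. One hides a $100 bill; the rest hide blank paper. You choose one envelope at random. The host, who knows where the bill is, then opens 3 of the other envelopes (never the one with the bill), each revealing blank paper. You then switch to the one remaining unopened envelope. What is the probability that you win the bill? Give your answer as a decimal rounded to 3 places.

Your original envelope holds the bill with probability 1/5, so the other 4 collectively hold it with probability 4/5.
The host can always find 3 empty envelopes to open, so the reveals don't change that 4/5; it is now spread over the 1 remaining unopened envelope.
P(win by switching) = (4/5) · (1/1) = 4/5 ≈ 0.800.

0.800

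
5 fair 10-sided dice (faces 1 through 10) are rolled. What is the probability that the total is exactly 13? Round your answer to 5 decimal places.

There are 10^5 = 100000 equally likely outcomes.
The number of ordered 5-tuples from {1,…,10} summing to 13 is 495.
P(sum = 13) = 495/100000 = 99/20000 ≈ 0.00495.

0.00495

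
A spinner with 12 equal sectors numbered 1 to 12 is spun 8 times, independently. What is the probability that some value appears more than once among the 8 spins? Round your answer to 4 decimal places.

P(all 8 different) = 12/12 · 11/12 · ··· · 5/12 ≈ 0.0464.
P(at least two equal) = 1 − 0.0464 = 0.9536.

0.9536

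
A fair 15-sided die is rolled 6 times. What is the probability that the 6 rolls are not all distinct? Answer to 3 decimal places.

0.684

P(all 6 different) = 15/15 · 14/15 · ··· · 10/15 ≈ 0.316.
P(at least two equal) = 1 − 0.316 = 0.684.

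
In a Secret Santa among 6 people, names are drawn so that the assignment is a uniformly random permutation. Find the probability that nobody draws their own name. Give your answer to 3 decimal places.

0.368

This is the derangement probability: permutations of 6 with no fixed point.
D(6) = 6! · (1 − 1/1! + 1/2! − ··· + (−1)^6/6!) = 265.
P = 265/720 = 53/144 ≈ 0.368.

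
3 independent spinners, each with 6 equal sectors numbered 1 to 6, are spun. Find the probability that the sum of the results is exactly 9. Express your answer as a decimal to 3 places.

0.116

There are 6^3 = 216 equally likely outcomes.
The number of ordered 3-tuples from {1,…,6} summing to 9 is 25.
P(sum = 9) = 25/216 ≈ 0.116.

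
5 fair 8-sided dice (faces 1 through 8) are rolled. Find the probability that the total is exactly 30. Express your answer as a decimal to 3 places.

0.028

There are 8^5 = 32768 equally likely outcomes.
The number of ordered 5-tuples from {1,…,8} summing to 30 is 926.
P(sum = 30) = 926/32768 = 463/16384 ≈ 0.028.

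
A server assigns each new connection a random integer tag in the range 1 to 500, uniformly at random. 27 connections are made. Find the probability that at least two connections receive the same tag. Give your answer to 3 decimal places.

It's easier to compute the probability that all 27 are distinct.
P(all distinct) = 500/500 · 499/500 · ··· · 474/500 ≈ 0.489.
So the probability of at least one match is 1 − 0.489 = 0.511.

0.511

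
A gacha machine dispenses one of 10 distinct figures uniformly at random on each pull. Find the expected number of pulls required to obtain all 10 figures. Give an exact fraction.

7381/252

After i distinct types are collected, each trial gives a new one with probability (10−i)/10, so the expected wait for the next new type is 10/(10−i).
E = 10/10 + 10/9 + 10/8 + 10/7 + 10/6 + 10/5 + 10/4 + 10/3 + 10/2 + 10/1 = 7381/252.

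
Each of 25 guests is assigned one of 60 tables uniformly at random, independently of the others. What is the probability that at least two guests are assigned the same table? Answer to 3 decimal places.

It's easier to compute the probability that all 25 are distinct.
P(all distinct) = 60/60 · 59/60 · ··· · 36/60 ≈ 0.003.
So the probability of at least one match is 1 − 0.003 = 0.997.

0.997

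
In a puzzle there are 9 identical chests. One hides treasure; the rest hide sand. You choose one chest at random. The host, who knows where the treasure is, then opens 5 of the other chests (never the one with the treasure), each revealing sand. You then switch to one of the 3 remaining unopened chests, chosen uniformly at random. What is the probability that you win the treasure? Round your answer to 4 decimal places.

Your original chest holds the treasure with probability 1/9, so the other 8 collectively hold it with probability 8/9.
The host can always find 5 empty chests to open, so the reveals don't change that 8/9; it is now spread over the 3 remaining unopened chests.
P(win by switching) = (8/9) · (1/3) = 8/27 ≈ 0.2963.

0.2963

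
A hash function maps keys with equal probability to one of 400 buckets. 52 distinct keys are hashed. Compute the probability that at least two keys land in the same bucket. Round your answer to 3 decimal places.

0.969

It's easier to compute the probability that all 52 are distinct.
P(all distinct) = 400/400 · 399/400 · ··· · 349/400 ≈ 0.031.
So the probability of at least one match is 1 − 0.031 = 0.969.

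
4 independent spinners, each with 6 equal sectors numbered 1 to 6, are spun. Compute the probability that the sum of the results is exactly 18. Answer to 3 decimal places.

0.062

There are 6^4 = 1296 equally likely outcomes.
The number of ordered 4-tuples from {1,…,6} summing to 18 is 80.
P(sum = 18) = 80/1296 = 5/81 ≈ 0.062.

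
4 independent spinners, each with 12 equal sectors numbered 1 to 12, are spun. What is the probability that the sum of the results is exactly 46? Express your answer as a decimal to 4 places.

0.0005

There are 12^4 = 20736 equally likely outcomes.
The number of ordered 4-tuples from {1,…,12} summing to 46 is 10.
P(sum = 46) = 10/20736 = 5/10368 ≈ 0.0005.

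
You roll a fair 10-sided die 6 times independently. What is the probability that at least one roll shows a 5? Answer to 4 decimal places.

P(no roll shows a 5) = (9/10)^6 ≈ 0.5314.
P(at least one) = 1 − 0.5314 = 0.4686.

0.4686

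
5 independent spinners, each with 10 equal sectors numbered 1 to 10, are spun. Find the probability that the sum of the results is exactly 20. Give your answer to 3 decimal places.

0.032

There are 10^5 = 100000 equally likely outcomes.
The number of ordered 5-tuples from {1,…,10} summing to 20 is 3246.
P(sum = 20) = 3246/100000 = 1623/50000 ≈ 0.032.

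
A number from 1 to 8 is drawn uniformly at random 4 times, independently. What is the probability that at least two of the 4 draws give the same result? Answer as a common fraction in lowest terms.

151/256

P(all 4 different) = 8/8 · 7/8 · ··· · 5/8 = 105/256.
P(at least two equal) = 1 − 105/256 = 151/256.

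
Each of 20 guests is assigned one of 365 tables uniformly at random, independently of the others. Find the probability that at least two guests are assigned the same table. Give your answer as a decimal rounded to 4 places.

0.4114

It's easier to compute the probability that all 20 are distinct.
P(all distinct) = 365/365 · 364/365 · ··· · 346/365 ≈ 0.5886.
So the probability of at least one match is 1 − 0.5886 = 0.4114.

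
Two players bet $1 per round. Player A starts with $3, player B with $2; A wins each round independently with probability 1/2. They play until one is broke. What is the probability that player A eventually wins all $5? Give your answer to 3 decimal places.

With a fair step, P(i) = ½P(i−1) + ½P(i+1) with P(0)=0, P(5)=1 has the linear solution P(i) = i/5.
P(3) = 3/5 ≈ 0.600.

0.600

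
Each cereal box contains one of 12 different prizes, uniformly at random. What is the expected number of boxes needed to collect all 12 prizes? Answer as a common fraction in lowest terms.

After i distinct types are collected, each trial gives a new one with probability (12−i)/12, so the expected wait for the next new type is 12/(12−i).
E = 12/12 + 12/11 + 12/10 + 12/9 + 12/8 + 12/7 + 12/6 + 12/5 + 12/4 + 12/3 + 12/2 + 12/1 = 86021/2310.

86021/2310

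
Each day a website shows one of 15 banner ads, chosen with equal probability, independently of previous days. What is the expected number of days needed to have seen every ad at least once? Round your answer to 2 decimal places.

49.77

After i distinct types are collected, each trial gives a new one with probability (15−i)/15, so the expected wait for the next new type is 15/(15−i).
E = 15/15 + 15/14 + 15/13 + 15/12 + 15/11 + 15/10 + 15/9 + 15/8 + 15/7 + 15/6 + 15/5 + 15/4 + 15/3 + 15/2 + 15/1 = 1195757/24024 ≈ 49.77.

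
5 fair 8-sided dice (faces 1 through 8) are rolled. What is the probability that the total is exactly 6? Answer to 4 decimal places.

There are 8^5 = 32768 equally likely outcomes.
The number of ordered 5-tuples from {1,…,8} summing to 6 is 5.
P(sum = 6) = 5/32768 ≈ 0.0002.

0.0002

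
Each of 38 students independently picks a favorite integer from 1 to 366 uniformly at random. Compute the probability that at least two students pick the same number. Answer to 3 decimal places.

0.863

It's easier to compute the probability that all 38 are distinct.
P(all distinct) = 366/366 · 365/366 · ··· · 329/366 ≈ 0.137.
So the probability of at least one match is 1 − 0.137 = 0.863.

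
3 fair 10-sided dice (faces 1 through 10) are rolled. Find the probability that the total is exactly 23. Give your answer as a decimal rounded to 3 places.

0.036

There are 10^3 = 1000 equally likely outcomes.
The number of ordered 3-tuples from {1,…,10} summing to 23 is 36.
P(sum = 23) = 36/1000 = 9/250 ≈ 0.036.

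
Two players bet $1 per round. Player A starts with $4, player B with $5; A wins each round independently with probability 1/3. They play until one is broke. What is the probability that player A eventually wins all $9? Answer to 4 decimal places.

Let r = q/p = (2/3)/(1/3) = 2. The recurrence P(i) = p·P(i+1) + q·P(i−1) with P(0)=0, P(9)=1 gives P(i) = (1 − r^i)/(1 − r^9).
P(4) = (1 − (2)^4) / (1 − (2)^9) = 15/511 ≈ 0.0294.

0.0294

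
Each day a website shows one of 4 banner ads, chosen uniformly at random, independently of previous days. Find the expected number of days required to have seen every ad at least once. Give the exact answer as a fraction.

After i distinct types are collected, each trial gives a new one with probability (4−i)/4, so the expected wait for the next new type is 4/(4−i).
E = 4/4 + 4/3 + 4/2 + 4/1 = 25/3.

25/3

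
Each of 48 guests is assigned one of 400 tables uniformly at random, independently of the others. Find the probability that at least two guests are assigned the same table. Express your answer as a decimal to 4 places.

It's easier to compute the probability that all 48 are distinct.
P(all distinct) = 400/400 · 399/400 · ··· · 353/400 ≈ 0.0529.
So the probability of at least one match is 1 − 0.0529 = 0.9471.

0.9471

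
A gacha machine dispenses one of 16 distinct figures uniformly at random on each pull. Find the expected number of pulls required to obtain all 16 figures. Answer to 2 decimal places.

54.09

After i distinct types are collected, each trial gives a new one with probability (16−i)/16, so the expected wait for the next new type is 16/(16−i).
E = 16/16 + 16/15 + 16/14 + 16/13 + 16/12 + 16/11 + 16/10 + 16/9 + 16/8 + 16/7 + 16/6 + 16/5 + 16/4 + 16/3 + 16/2 + 16/1 = 2436559/45045 ≈ 54.09.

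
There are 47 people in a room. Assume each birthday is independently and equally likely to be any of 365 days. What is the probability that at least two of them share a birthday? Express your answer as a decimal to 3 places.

It's easier to compute the probability that all 47 are distinct.
P(all distinct) = 365/365 · 364/365 · ··· · 319/365 ≈ 0.045.
So the probability of at least one match is 1 − 0.045 = 0.955.

0.955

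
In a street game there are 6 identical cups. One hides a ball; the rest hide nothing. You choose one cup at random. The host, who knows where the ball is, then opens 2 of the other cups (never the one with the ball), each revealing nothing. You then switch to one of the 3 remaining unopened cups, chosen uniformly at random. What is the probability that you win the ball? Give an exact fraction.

5/18

Your original cup holds the ball with probability 1/6, so the other 5 collectively hold it with probability 5/6.
The host can always find 2 empty cups to open, so the reveals don't change that 5/6; it is now spread over the 3 remaining unopened cups.
P(win by switching) = (5/6) · (1/3) = 5/18.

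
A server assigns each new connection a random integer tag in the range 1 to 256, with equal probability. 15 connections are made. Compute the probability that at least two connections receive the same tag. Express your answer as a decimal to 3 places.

It's easier to compute the probability that all 15 are distinct.
P(all distinct) = 256/256 · 255/256 · ··· · 242/256 ≈ 0.658.
So the probability of at least one match is 1 − 0.658 = 0.342.

0.342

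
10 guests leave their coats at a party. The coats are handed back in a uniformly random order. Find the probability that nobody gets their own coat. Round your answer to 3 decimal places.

0.368

This is the derangement probability: permutations of 10 with no fixed point.
D(10) = 10! · (1 − 1/1! + 1/2! − ··· + (−1)^10/10!) = 1334961.
P = 1334961/3628800 = 16481/44800 ≈ 0.368.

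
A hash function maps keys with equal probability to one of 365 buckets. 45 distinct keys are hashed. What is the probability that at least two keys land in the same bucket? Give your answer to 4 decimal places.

It's easier to compute the probability that all 45 are distinct.
P(all distinct) = 365/365 · 364/365 · ··· · 321/365 ≈ 0.0590.
So the probability of at least one match is 1 − 0.0590 = 0.9410.

0.9410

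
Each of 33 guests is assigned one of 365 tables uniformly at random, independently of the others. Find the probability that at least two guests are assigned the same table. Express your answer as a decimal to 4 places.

0.7750

It's easier to compute the probability that all 33 are distinct.
P(all distinct) = 365/365 · 364/365 · ··· · 333/365 ≈ 0.2250.
So the probability of at least one match is 1 − 0.2250 = 0.7750.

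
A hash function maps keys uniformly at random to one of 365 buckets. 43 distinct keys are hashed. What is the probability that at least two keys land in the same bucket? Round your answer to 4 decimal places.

0.9239

It's easier to compute the probability that all 43 are distinct.
P(all distinct) = 365/365 · 364/365 · ··· · 323/365 ≈ 0.0761.
So the probability of at least one match is 1 − 0.0761 = 0.9239.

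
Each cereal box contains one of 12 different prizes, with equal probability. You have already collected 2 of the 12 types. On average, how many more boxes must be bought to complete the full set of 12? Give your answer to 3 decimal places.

Starting from 2 distinct types, each trial gives a new one with probability (12−i)/12 when i types are held, so the wait for the next new type is 12/(12−i).
E = 12/10 + 12/9 + 12/8 + 12/7 + 12/6 + 12/5 + 12/4 + 12/3 + 12/2 + 12/1 = 7381/210 ≈ 35.148.

35.148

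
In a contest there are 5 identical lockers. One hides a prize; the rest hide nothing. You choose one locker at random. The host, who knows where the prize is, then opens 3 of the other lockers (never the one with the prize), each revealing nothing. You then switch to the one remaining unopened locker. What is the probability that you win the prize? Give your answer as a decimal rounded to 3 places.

Your original locker holds the prize with probability 1/5, so the other 4 collectively hold it with probability 4/5.
The host can always find 3 empty lockers to open, so the reveals don't change that 4/5; it is now spread over the 1 remaining unopened locker.
P(win by switching) = (4/5) · (1/1) = 4/5 ≈ 0.800.

0.800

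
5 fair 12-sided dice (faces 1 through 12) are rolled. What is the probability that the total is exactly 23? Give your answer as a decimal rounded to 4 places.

There are 12^5 = 248832 equally likely outcomes.
The number of ordered 5-tuples from {1,…,12} summing to 23 is 6265.
P(sum = 23) = 6265/248832 ≈ 0.0252.

0.0252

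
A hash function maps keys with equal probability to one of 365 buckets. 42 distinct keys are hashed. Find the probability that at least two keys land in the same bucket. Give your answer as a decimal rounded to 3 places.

It's easier to compute the probability that all 42 are distinct.
P(all distinct) = 365/365 · 364/365 · ··· · 324/365 ≈ 0.086.
So the probability of at least one match is 1 − 0.086 = 0.914.

0.914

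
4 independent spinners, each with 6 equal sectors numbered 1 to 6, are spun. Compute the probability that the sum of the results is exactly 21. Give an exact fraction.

There are 6^4 = 1296 equally likely outcomes.
The number of ordered 4-tuples from {1,…,6} summing to 21 is 20.
P(sum = 21) = 20/1296 = 5/324.

5/324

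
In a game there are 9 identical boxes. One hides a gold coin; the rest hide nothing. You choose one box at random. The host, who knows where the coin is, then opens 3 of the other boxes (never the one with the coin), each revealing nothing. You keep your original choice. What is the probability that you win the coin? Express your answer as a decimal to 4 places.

0.1111

The host can always open 3 empty boxes regardless of your choice, so the reveals give no information about your original box.
P(win by staying) = 1/9 ≈ 0.1111.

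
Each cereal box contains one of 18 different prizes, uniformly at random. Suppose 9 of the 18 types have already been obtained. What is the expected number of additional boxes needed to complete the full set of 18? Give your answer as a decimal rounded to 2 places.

50.92

Starting from 9 distinct types, each trial gives a new one with probability (18−i)/18 when i types are held, so the wait for the next new type is 18/(18−i).
E = 18/9 + 18/8 + 18/7 + 18/6 + 18/5 + 18/4 + 18/3 + 18/2 + 18/1 = 7129/140 ≈ 50.92.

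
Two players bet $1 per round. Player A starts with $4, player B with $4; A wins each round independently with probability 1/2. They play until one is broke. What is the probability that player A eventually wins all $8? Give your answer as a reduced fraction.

With a fair step, P(i) = ½P(i−1) + ½P(i+1) with P(0)=0, P(8)=1 has the linear solution P(i) = i/8.
P(4) = 4/8 = 1/2.

1/2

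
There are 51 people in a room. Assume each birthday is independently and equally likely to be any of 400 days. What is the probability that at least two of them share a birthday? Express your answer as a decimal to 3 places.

It's easier to compute the probability that all 51 are distinct.
P(all distinct) = 400/400 · 399/400 · ··· · 350/400 ≈ 0.036.
So the probability of at least one match is 1 − 0.036 = 0.964.

0.964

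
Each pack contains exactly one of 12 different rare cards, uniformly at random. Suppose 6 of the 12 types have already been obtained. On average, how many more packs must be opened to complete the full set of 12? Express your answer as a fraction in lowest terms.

147/5

Starting from 6 distinct types, each trial gives a new one with probability (12−i)/12 when i types are held, so the wait for the next new type is 12/(12−i).
E = 12/6 + 12/5 + 12/4 + 12/3 + 12/2 + 12/1 = 147/5.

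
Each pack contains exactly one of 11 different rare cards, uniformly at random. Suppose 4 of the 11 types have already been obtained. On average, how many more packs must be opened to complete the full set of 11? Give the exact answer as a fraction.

3993/140

Starting from 4 distinct types, each trial gives a new one with probability (11−i)/11 when i types are held, so the wait for the next new type is 11/(11−i).
E = 11/7 + 11/6 + 11/5 + 11/4 + 11/3 + 11/2 + 11/1 = 3993/140.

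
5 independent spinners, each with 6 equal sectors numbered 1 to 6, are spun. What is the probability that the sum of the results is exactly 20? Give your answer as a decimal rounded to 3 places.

0.084

There are 6^5 = 7776 equally likely outcomes.
The number of ordered 5-tuples from {1,…,6} summing to 20 is 651.
P(sum = 20) = 651/7776 = 217/2592 ≈ 0.084.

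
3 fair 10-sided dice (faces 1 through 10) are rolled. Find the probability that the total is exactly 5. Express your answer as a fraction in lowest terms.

There are 10^3 = 1000 equally likely outcomes.
The number of ordered 3-tuples from {1,…,10} summing to 5 is 6.
P(sum = 5) = 6/1000 = 3/500.

3/500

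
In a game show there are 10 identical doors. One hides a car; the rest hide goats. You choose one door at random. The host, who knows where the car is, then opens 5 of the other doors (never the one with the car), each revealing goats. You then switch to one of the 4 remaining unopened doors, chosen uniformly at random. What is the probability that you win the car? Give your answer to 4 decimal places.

0.2250

Your original door holds the car with probability 1/10, so the other 9 collectively hold it with probability 9/10.
The host can always find 5 empty doors to open, so the reveals don't change that 9/10; it is now spread over the 4 remaining unopened doors.
P(win by switching) = (9/10) · (1/4) = 9/40 ≈ 0.2250.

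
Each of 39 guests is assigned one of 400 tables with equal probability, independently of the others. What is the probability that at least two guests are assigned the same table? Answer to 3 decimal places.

0.853

It's easier to compute the probability that all 39 are distinct.
P(all distinct) = 400/400 · 399/400 · ··· · 362/400 ≈ 0.147.
So the probability of at least one match is 1 − 0.147 = 0.853.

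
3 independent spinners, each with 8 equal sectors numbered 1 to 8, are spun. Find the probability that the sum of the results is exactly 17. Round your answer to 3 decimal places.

There are 8^3 = 512 equally likely outcomes.
The number of ordered 3-tuples from {1,…,8} summing to 17 is 36.
P(sum = 17) = 36/512 = 9/128 ≈ 0.070.

0.070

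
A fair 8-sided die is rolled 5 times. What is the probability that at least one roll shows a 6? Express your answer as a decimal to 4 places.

P(no roll shows a 6) = (7/8)^5 ≈ 0.5129.
P(at least one) = 1 − 0.5129 = 0.4871.

0.4871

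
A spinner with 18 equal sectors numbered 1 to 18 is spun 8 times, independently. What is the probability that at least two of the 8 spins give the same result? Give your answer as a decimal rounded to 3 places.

0.840

P(all 8 different) = 18/18 · 17/18 · ··· · 11/18 ≈ 0.160.
P(at least two equal) = 1 − 0.160 = 0.840.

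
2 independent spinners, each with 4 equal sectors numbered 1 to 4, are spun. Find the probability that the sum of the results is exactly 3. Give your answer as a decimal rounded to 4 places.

There are 4^2 = 16 equally likely outcomes.
The number of ordered 2-tuples from {1,…,4} summing to 3 is 2.
P(sum = 3) = 2/16 = 1/8 ≈ 0.1250.

0.1250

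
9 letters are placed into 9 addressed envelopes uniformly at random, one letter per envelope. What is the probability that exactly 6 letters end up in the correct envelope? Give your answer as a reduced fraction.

1/2160

Choose which 6 of the 9 are fixed: C(9,6) = 84 ways.
The remaining 3 must have no fixed point: D(3) = 2.
P = 84·2/362880 = 1/2160.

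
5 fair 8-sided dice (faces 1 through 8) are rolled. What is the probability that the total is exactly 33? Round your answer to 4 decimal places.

0.0101

There are 8^5 = 32768 equally likely outcomes.
The number of ordered 5-tuples from {1,…,8} summing to 33 is 330.
P(sum = 33) = 330/32768 = 165/16384 ≈ 0.0101.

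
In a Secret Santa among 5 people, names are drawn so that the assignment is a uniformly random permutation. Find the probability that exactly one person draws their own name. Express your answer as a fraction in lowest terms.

Choose which one is fixed: C(5,1) = 5 ways.
The remaining 4 must have no fixed point: D(4) = 9.
P = 5·9/120 = 3/8.

3/8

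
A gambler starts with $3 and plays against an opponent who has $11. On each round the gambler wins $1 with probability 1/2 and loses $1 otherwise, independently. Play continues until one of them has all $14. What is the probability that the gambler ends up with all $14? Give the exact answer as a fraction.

3/14

With a fair step, P(i) = ½P(i−1) + ½P(i+1) with P(0)=0, P(14)=1 has the linear solution P(i) = i/14.
P(3) = 3/14.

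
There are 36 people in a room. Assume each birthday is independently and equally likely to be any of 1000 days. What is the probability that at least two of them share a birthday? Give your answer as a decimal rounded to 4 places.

It's easier to compute the probability that all 36 are distinct.
P(all distinct) = 1000/1000 · 999/1000 · ··· · 965/1000 ≈ 0.5286.
So the probability of at least one match is 1 − 0.5286 = 0.4714.

0.4714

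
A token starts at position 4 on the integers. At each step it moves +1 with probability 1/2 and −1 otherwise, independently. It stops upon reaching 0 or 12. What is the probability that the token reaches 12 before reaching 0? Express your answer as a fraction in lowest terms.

1/3

With a fair step, P(i) = ½P(i−1) + ½P(i+1) with P(0)=0, P(12)=1 has the linear solution P(i) = i/12.
P(4) = 4/12 = 1/3.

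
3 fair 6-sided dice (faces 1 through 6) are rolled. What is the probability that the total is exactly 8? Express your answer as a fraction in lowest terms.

There are 6^3 = 216 equally likely outcomes.
The number of ordered 3-tuples from {1,…,6} summing to 8 is 21.
P(sum = 8) = 21/216 = 7/72.

7/72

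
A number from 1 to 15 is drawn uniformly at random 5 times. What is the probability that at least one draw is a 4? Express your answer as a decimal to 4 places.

P(no draw is a 4) = (14/15)^5 ≈ 0.7082.
P(at least one) = 1 − 0.7082 = 0.2918.

0.2918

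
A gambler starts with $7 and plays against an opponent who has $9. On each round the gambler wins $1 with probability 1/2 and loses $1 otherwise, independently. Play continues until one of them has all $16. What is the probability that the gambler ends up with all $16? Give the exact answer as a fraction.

7/16

With a fair step, P(i) = ½P(i−1) + ½P(i+1) with P(0)=0, P(16)=1 has the linear solution P(i) = i/16.
P(7) = 7/16.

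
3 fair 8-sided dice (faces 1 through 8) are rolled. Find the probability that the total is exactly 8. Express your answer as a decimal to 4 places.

0.0410

There are 8^3 = 512 equally likely outcomes.
The number of ordered 3-tuples from {1,…,8} summing to 8 is 21.
P(sum = 8) = 21/512 ≈ 0.0410.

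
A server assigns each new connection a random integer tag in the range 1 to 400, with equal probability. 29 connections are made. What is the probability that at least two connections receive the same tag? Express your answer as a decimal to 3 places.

0.647

It's easier to compute the probability that all 29 are distinct.
P(all distinct) = 400/400 · 399/400 · ··· · 372/400 ≈ 0.353.
So the probability of at least one match is 1 − 0.353 = 0.647.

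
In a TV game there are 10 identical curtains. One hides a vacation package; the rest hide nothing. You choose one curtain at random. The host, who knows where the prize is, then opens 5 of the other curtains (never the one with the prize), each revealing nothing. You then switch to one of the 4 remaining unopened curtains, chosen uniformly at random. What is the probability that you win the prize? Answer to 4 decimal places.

0.2250

Your original curtain holds the prize with probability 1/10, so the other 9 collectively hold it with probability 9/10.
The host can always find 5 empty curtains to open, so the reveals don't change that 9/10; it is now spread over the 4 remaining unopened curtains.
P(win by switching) = (9/10) · (1/4) = 9/40 ≈ 0.2250.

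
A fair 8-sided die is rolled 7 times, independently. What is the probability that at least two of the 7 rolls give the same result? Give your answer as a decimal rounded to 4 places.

P(all 7 different) = 8/8 · 7/8 · ··· · 2/8 ≈ 0.0192.
P(at least two equal) = 1 − 0.0192 = 0.9808.

0.9808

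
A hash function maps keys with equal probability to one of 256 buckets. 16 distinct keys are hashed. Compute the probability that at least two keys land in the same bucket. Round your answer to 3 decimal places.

It's easier to compute the probability that all 16 are distinct.
P(all distinct) = 256/256 · 255/256 · ··· · 241/256 ≈ 0.620.
So the probability of at least one match is 1 − 0.620 = 0.380.

0.380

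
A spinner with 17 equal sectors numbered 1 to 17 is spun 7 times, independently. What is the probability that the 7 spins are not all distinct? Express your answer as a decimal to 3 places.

0.761

P(all 7 different) = 17/17 · 16/17 · ··· · 11/17 ≈ 0.239.
P(at least two equal) = 1 − 0.239 = 0.761.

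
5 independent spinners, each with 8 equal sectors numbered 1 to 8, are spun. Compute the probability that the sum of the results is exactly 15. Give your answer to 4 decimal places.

0.0283

There are 8^5 = 32768 equally likely outcomes.
The number of ordered 5-tuples from {1,…,8} summing to 15 is 926.
P(sum = 15) = 926/32768 = 463/16384 ≈ 0.0283.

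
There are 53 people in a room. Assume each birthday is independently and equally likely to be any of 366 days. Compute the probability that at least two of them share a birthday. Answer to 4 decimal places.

It's easier to compute the probability that all 53 are distinct.
P(all distinct) = 366/366 · 365/366 · ··· · 314/366 ≈ 0.0191.
So the probability of at least one match is 1 − 0.0191 = 0.9809.

0.9809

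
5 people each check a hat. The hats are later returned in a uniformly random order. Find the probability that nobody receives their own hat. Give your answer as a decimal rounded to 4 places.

0.3667

This is the derangement probability: permutations of 5 with no fixed point.
D(5) = 5! · (1 − 1/1! + 1/2! − ··· + (−1)^5/5!) = 44.
P = 44/120 = 11/30 ≈ 0.3667.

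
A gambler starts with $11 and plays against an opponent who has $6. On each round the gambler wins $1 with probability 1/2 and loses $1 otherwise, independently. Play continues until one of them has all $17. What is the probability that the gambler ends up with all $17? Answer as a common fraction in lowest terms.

11/17

With a fair step, P(i) = ½P(i−1) + ½P(i+1) with P(0)=0, P(17)=1 has the linear solution P(i) = i/17.
P(11) = 11/17.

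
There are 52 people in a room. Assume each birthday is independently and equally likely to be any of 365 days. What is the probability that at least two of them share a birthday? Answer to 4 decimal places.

It's easier to compute the probability that all 52 are distinct.
P(all distinct) = 365/365 · 364/365 · ··· · 314/365 ≈ 0.0220.
So the probability of at least one match is 1 − 0.0220 = 0.9780.

0.9780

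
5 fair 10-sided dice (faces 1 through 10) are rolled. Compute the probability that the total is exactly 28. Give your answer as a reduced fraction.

3/50

There are 10^5 = 100000 equally likely outcomes.
The number of ordered 5-tuples from {1,…,10} summing to 28 is 6000.
P(sum = 28) = 6000/100000 = 3/50.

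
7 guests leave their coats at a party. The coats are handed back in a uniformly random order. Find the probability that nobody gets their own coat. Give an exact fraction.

103/280

This is the derangement probability: permutations of 7 with no fixed point.
D(7) = 7! · (1 − 1/1! + 1/2! − ··· + (−1)^7/7!) = 1854.
P = 1854/5040 = 103/280.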